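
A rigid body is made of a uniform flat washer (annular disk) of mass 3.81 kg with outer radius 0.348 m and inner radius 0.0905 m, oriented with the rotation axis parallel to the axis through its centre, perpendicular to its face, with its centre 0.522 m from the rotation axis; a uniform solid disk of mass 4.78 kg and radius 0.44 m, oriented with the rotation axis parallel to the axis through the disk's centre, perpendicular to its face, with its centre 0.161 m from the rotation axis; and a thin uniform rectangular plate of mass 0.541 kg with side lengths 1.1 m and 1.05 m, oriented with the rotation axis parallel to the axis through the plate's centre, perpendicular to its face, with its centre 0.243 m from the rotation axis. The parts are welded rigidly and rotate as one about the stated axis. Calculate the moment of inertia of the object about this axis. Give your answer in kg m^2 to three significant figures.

Annular disk: I_cm = (1/2)M(R²+r²) = (1/2)(3.81)[(0.348)² + (0.0905)²] = 0.24631 kg m^2; centre at d = 0.522 m, so the parallel axis theorem gives I = 0.24631 + (3.81)(0.522)² = 1.2845 kg m^2.
Solid disk: I_cm = (1/2)MR² = (1/2)(4.78)(0.44)² = 0.4627 kg m^2; centre at d = 0.161 m, so the parallel axis theorem gives I = 0.4627 + (4.78)(0.161)² = 0.58661 kg m^2.
Rectangular plate: I_cm = (1/12)M(a²+b²) = (1/12)(0.541)[(1.1)² + (1.05)²] = 0.10426 kg m^2; centre at d = 0.243 m, so the parallel axis theorem gives I = 0.10426 + (0.541)(0.243)² = 0.1362 kg m^2.
Total I = 1.2845 + 0.58661 + 0.1362 = 2.0073 kg m^2.

2.01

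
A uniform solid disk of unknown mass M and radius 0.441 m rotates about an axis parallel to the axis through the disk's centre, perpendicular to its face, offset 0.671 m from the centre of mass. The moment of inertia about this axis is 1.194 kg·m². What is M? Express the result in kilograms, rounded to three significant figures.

2.18

I = I_cm + Md² = (1/2)MR² + Md² = M·[0.5·(0.441)² + (0.671)²] = M·0.54748.
So M = 1.194 / 0.54748 = 2.1809 kg.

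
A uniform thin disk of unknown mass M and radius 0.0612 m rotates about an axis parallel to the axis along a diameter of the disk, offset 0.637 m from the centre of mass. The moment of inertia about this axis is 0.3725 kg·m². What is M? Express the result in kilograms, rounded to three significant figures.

0.916

I = I_cm + Md² = (1/4)MR² + Md² = M·[0.25·(0.0612)² + (0.637)²] = M·0.40671.
So M = 0.3725 / 0.40671 = 0.9159 kg.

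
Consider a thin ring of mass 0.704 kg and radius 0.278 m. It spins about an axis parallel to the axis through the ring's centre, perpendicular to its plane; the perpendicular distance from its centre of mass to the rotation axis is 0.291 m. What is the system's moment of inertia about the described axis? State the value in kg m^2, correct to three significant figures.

0.114

I_cm = MR² = (0.704)(0.278)² = 0.054408 kg m^2; centre at d = 0.291 m, so the parallel axis theorem gives I = 0.054408 + (0.704)(0.291)² = 0.11402 kg m^2.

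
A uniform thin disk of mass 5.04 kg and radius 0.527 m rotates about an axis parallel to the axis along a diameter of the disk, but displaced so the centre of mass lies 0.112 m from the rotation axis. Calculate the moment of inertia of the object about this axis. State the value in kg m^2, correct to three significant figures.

I_cm = (1/4)MR² = (1/4)(5.04)(0.527)² = 0.34994 kg m^2; centre at d = 0.112 m, so I = I_cm + Md² gives I = 0.34994 + (5.04)(0.112)² = 0.41316 kg m^2.

0.413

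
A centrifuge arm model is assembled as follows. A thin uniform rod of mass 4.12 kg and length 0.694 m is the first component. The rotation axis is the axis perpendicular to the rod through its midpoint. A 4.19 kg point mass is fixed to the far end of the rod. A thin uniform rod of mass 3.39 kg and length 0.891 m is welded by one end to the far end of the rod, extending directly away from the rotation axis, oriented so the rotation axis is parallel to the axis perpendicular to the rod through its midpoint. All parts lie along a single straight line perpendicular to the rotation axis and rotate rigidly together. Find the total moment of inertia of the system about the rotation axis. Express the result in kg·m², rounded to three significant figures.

Thin rod: I_cm = (1/12)ML² = (1/12)(4.12)(0.694)² = 0.16536 kg·m²; axis through the centre, so I = 0.16536 kg·m².
Point mass: I_cm = 0; centre at d = 0.347 m, so the parallel axis theorem gives I = 0 + (4.19)(0.347)² = 0.50451 kg·m².
Thin rod: I_cm = (1/12)ML² = (1/12)(3.39)(0.891)² = 0.22427 kg·m²; centre at d = 0.347 + 0.4455 = 0.7925 m, so the parallel axis theorem gives I = 0.22427 + (3.39)(0.7925)² = 2.3534 kg·m².
Total I = 0.16536 + 0.50451 + 2.3534 = 3.0233 kg·m².

3.02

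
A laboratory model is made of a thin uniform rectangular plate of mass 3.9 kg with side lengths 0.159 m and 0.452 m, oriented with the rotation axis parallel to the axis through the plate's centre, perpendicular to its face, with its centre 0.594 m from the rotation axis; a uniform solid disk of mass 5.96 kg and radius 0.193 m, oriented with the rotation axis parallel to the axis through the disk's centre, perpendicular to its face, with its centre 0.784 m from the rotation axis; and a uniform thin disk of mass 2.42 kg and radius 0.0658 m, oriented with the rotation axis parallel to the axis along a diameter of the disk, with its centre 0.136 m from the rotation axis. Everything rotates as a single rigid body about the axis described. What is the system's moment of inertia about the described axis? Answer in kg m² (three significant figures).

5.27

Rectangular plate: I_cm = (1/12)M(a²+b²) = (1/12)(3.9)[(0.159)² + (0.452)²] = 0.074615 kg m²; centre at d = 0.594 m, so the parallel axis theorem gives I = 0.074615 + (3.9)(0.594)² = 1.4507 kg m².
Solid disk: I_cm = (1/2)MR² = (1/2)(5.96)(0.193)² = 0.111 kg m²; centre at d = 0.784 m, so the parallel axis theorem gives I = 0.111 + (5.96)(0.784)² = 3.7744 kg m².
Thin disk: I_cm = (1/4)MR² = (1/4)(2.42)(0.0658)² = 0.0026194 kg m²; centre at d = 0.136 m, so the parallel axis theorem gives I = 0.0026194 + (2.42)(0.136)² = 0.04738 kg m².
Total I = 1.4507 + 3.7744 + 0.04738 = 5.2724 kg m².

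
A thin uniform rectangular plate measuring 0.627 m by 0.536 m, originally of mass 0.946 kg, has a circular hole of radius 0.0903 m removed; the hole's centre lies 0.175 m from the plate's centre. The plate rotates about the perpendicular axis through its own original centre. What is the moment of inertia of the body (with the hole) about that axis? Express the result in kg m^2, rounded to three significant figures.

Unpierced body about its centre: I₀ = (1/12)M(a²+b²) = (1/12)(0.946)[(0.627)² + (0.536)²] = 0.05364 kg m^2.
The removed disk has mass m = M·πr²/(ab) = (0.946)·π(0.0903)²/(0.627·0.536) = 0.072108 kg (same uniform areal density).
Its moment of inertia about the rotation axis (parallel-axis theorem): I_hole = (1/2)mr² + md² = (1/2)(0.072108)(0.0903)² + (0.072108)(0.175)² = 0.0025023 kg m^2.
Treating the hole as negative mass, I = I₀ − I_hole = 0.05364 − 0.0025023 = 0.051138 kg m^2.

0.0511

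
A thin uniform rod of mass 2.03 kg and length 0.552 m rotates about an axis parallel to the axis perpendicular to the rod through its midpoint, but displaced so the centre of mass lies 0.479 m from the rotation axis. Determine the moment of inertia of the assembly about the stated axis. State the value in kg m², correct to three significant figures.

0.517

I_cm = (1/12)ML² = (1/12)(2.03)(0.552)² = 0.051546 kg m²; centre at d = 0.479 m, so I = I_cm + Md² gives I = 0.051546 + (2.03)(0.479)² = 0.51731 kg m².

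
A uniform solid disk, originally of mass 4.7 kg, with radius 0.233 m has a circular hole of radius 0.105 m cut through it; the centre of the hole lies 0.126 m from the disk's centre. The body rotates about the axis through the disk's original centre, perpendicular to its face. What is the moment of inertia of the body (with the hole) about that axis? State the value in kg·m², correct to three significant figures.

0.107

Unpierced body about its centre: I₀ = (1/2)MR² = (1/2)(4.7)(0.233)² = 0.12758 kg·m².
The removed disk has mass m = M·(r/R)² = (4.7)(0.105/0.233)² = 0.95448 kg (same uniform areal density).
Its moment of inertia about the rotation axis (parallel-axis theorem): I_hole = (1/2)mr² + md² = (1/2)(0.95448)(0.105)² + (0.95448)(0.126)² = 0.020415 kg·m².
Treating the hole as negative mass, I = I₀ − I_hole = 0.12758 − 0.020415 = 0.10716 kg·m².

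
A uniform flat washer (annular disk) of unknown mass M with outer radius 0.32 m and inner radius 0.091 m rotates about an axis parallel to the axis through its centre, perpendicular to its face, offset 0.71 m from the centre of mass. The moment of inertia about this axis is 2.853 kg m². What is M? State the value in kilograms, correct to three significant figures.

I = I_cm + Md² = (1/2)M(R²+r²) + Md² = M·[0.5·[(0.32)² + (0.091)²] + (0.71)²] = M·0.55944.
So M = 2.853 / 0.55944 = 5.0997 kg.

5.10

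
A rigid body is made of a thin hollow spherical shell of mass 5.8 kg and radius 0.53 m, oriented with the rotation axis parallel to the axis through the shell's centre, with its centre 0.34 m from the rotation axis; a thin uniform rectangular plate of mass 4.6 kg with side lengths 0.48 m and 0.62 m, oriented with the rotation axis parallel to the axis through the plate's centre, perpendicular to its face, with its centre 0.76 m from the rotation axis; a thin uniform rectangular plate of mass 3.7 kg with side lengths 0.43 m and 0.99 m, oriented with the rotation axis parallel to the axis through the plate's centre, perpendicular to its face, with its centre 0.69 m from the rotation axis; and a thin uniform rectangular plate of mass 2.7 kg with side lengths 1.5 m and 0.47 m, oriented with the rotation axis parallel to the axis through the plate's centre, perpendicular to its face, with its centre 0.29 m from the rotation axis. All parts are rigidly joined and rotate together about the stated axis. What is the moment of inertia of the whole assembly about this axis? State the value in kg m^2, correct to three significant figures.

Spherical shell: I_cm = (2/3)MR² = (2/3)(5.8)(0.53)² = 1.0861 kg m^2; centre at d = 0.34 m, so the parallel axis theorem gives I = 1.0861 + (5.8)(0.34)² = 1.7566 kg m^2.
Rectangular plate: I_cm = (1/12)M(a²+b²) = (1/12)(4.6)[(0.48)² + (0.62)²] = 0.23567 kg m^2; centre at d = 0.76 m, so the parallel axis theorem gives I = 0.23567 + (4.6)(0.76)² = 2.8926 kg m^2.
Rectangular plate: I_cm = (1/12)M(a²+b²) = (1/12)(3.7)[(0.43)² + (0.99)²] = 0.35921 kg m^2; centre at d = 0.69 m, so the parallel axis theorem gives I = 0.35921 + (3.7)(0.69)² = 2.1208 kg m^2.
Rectangular plate: I_cm = (1/12)M(a²+b²) = (1/12)(2.7)[(1.5)² + (0.47)²] = 0.55595 kg m^2; centre at d = 0.29 m, so the parallel axis theorem gives I = 0.55595 + (2.7)(0.29)² = 0.78302 kg m^2.
Total I = 1.7566 + 2.8926 + 2.1208 + 0.78302 = 7.5531 kg m^2.

7.55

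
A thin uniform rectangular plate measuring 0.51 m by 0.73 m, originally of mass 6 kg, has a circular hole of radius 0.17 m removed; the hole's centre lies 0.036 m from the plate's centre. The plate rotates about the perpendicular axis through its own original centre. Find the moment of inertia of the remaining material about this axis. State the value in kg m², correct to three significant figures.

Unpierced body about its centre: I₀ = (1/12)M(a²+b²) = (1/12)(6)[(0.51)² + (0.73)²] = 0.3965 kg m².
The removed disk has mass m = M·πr²/(ab) = (6)·π(0.17)²/(0.51·0.73) = 1.4632 kg (same uniform areal density).
Its moment of inertia about the rotation axis (parallel-axis theorem): I_hole = (1/2)mr² + md² = (1/2)(1.4632)(0.17)² + (1.4632)(0.036)² = 0.02304 kg m².
Treating the hole as negative mass, I = I₀ − I_hole = 0.3965 − 0.02304 = 0.37346 kg m².

0.373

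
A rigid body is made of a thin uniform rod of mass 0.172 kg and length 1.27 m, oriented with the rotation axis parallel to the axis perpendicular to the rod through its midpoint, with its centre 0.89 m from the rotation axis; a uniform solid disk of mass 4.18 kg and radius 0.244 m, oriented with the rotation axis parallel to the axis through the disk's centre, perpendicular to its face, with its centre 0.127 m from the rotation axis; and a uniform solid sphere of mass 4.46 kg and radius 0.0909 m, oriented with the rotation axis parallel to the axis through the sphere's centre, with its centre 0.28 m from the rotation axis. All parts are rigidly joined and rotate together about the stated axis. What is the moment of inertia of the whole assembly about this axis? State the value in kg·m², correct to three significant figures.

0.716

Thin rod: I_cm = (1/12)ML² = (1/12)(0.172)(1.27)² = 0.023118 kg·m²; centre at d = 0.89 m, so the parallel axis theorem gives I = 0.023118 + (0.172)(0.89)² = 0.15936 kg·m².
Solid disk: I_cm = (1/2)MR² = (1/2)(4.18)(0.244)² = 0.12443 kg·m²; centre at d = 0.127 m, so the parallel axis theorem gives I = 0.12443 + (4.18)(0.127)² = 0.19185 kg·m².
Solid sphere: I_cm = (2/5)MR² = (2/5)(4.46)(0.0909)² = 0.014741 kg·m²; centre at d = 0.28 m, so the parallel axis theorem gives I = 0.014741 + (4.46)(0.28)² = 0.3644 kg·m².
Total I = 0.15936 + 0.19185 + 0.3644 = 0.71561 kg·m².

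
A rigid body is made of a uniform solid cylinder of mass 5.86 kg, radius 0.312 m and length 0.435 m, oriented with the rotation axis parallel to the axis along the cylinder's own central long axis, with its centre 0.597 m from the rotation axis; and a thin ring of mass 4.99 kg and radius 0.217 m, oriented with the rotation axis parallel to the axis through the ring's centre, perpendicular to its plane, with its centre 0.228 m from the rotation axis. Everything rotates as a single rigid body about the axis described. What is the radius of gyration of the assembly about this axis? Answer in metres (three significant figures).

Solid cylinder: I_cm = (1/2)MR² = (1/2)(5.86)(0.312)² = 0.28522 kg m^2; centre at d = 0.597 m, so the parallel axis theorem gives I = 0.28522 + (5.86)(0.597)² = 2.3738 kg m^2.
Thin ring: I_cm = MR² = (4.99)(0.217)² = 0.23497 kg m^2; centre at d = 0.228 m, so the parallel axis theorem gives I = 0.23497 + (4.99)(0.228)² = 0.49437 kg m^2.
Total I = 2.8681 kg m^2; total mass M = 10.85 kg.
k = √(I/M) = √(2.8681/10.85) = 0.51415 m.

0.514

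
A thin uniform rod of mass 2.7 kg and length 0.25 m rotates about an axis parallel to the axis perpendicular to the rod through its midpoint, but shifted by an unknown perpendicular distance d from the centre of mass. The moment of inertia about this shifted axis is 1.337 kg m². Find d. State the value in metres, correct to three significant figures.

About the centre-of-mass axis, I_cm = (1/12)ML² = (1/12)(2.7)(0.25)² = 0.014063 kg m².
Parallel axis theorem: I = I_cm + Md², so Md² = 1.337 − 0.014063 = 1.3229 kg m².
d = √(1.3229 / 2.7) = 0.69998 m.

0.700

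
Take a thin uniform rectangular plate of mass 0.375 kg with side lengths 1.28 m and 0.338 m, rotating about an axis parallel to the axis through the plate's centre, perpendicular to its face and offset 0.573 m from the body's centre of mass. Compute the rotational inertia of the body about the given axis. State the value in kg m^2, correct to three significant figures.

0.178

I_cm = (1/12)M(a²+b²) = (1/12)(0.375)[(1.28)² + (0.338)²] = 0.05477 kg m^2; centre at d = 0.573 m, so I = I_cm + Md² gives I = 0.05477 + (0.375)(0.573)² = 0.17789 kg m^2.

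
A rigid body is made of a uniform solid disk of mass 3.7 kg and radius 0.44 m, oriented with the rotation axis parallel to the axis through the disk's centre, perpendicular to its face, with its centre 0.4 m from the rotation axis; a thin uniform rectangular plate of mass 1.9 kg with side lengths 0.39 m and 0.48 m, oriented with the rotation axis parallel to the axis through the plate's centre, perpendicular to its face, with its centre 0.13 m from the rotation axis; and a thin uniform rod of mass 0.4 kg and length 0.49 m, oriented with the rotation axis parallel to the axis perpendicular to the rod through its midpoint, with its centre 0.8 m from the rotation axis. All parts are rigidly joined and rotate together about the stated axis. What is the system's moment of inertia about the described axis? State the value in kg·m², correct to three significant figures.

Solid disk: I_cm = (1/2)MR² = (1/2)(3.7)(0.44)² = 0.35816 kg·m²; centre at d = 0.4 m, so I = I_cm + Md² gives I = 0.35816 + (3.7)(0.4)² = 0.95016 kg·m².
Rectangular plate: I_cm = (1/12)M(a²+b²) = (1/12)(1.9)[(0.39)² + (0.48)²] = 0.060562 kg·m²; centre at d = 0.13 m, so I = I_cm + Md² gives I = 0.060562 + (1.9)(0.13)² = 0.092672 kg·m².
Thin rod: I_cm = (1/12)ML² = (1/12)(0.4)(0.49)² = 0.0080033 kg·m²; centre at d = 0.8 m, so I = I_cm + Md² gives I = 0.0080033 + (0.4)(0.8)² = 0.264 kg·m².
Total I = 0.95016 + 0.092672 + 0.264 = 1.3068 kg·m².

1.31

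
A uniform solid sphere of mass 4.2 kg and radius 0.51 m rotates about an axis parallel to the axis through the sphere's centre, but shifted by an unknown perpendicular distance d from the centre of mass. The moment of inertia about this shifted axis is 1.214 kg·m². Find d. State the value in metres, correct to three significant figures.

About the centre-of-mass axis, I_cm = (2/5)MR² = (2/5)(4.2)(0.51)² = 0.43697 kg·m².
Parallel axis theorem: I = I_cm + Md², so Md² = 1.214 − 0.43697 = 0.77703 kg·m².
d = √(0.77703 / 4.2) = 0.43013 m.

0.430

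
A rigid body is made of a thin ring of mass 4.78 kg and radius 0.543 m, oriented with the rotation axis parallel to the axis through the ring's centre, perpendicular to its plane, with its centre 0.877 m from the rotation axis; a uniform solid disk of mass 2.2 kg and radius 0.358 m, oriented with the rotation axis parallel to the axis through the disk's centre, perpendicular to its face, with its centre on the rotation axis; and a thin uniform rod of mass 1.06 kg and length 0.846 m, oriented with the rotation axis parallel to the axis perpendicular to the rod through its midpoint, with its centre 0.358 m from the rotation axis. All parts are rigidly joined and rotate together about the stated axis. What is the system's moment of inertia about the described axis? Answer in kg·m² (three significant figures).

5.43

Thin ring: I_cm = MR² = (4.78)(0.543)² = 1.4094 kg·m²; centre at d = 0.877 m, so I = I_cm + Md² gives I = 1.4094 + (4.78)(0.877)² = 5.0858 kg·m².
Solid disk: I_cm = (1/2)MR² = (1/2)(2.2)(0.358)² = 0.14098 kg·m²; axis through the centre, so I = 0.14098 kg·m².
Thin rod: I_cm = (1/12)ML² = (1/12)(1.06)(0.846)² = 0.063222 kg·m²; centre at d = 0.358 m, so I = I_cm + Md² gives I = 0.063222 + (1.06)(0.358)² = 0.19908 kg·m².
Total I = 5.0858 + 0.14098 + 0.19908 = 5.4259 kg·m².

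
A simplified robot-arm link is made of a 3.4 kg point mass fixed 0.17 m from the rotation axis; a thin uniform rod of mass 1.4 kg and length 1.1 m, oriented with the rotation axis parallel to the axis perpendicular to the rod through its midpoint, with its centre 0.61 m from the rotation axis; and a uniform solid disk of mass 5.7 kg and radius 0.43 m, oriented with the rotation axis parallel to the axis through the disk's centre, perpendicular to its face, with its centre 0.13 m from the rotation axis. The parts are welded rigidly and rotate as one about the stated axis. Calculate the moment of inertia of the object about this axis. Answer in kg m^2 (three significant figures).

Point mass: I_cm = 0; centre at d = 0.17 m, so the parallel axis theorem gives I = 0 + (3.4)(0.17)² = 0.09826 kg m^2.
Thin rod: I_cm = (1/12)ML² = (1/12)(1.4)(1.1)² = 0.14117 kg m^2; centre at d = 0.61 m, so the parallel axis theorem gives I = 0.14117 + (1.4)(0.61)² = 0.66211 kg m^2.
Solid disk: I_cm = (1/2)MR² = (1/2)(5.7)(0.43)² = 0.52697 kg m^2; centre at d = 0.13 m, so the parallel axis theorem gives I = 0.52697 + (5.7)(0.13)² = 0.6233 kg m^2.
Total I = 0.09826 + 0.66211 + 0.6233 = 1.3837 kg m^2.

1.38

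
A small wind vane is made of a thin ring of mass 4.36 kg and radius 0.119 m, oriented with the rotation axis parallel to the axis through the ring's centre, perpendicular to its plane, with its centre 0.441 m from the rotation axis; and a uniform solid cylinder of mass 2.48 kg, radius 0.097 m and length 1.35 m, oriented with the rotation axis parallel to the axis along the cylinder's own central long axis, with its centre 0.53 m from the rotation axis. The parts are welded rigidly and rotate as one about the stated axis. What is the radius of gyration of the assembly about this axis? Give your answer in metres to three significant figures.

0.486

Thin ring: I_cm = MR² = (4.36)(0.119)² = 0.061742 kg m^2; centre at d = 0.441 m, so the parallel axis theorem gives I = 0.061742 + (4.36)(0.441)² = 0.90968 kg m^2.
Solid cylinder: I_cm = (1/2)MR² = (1/2)(2.48)(0.097)² = 0.011667 kg m^2; centre at d = 0.53 m, so the parallel axis theorem gives I = 0.011667 + (2.48)(0.53)² = 0.7083 kg m^2.
Total I = 1.618 kg m^2; total mass M = 6.84 kg.
k = √(I/M) = √(1.618/6.84) = 0.48636 m.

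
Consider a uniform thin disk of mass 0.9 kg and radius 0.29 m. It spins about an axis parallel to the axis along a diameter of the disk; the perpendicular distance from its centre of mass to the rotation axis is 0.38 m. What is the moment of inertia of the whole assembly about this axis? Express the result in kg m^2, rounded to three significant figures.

0.149

I_cm = (1/4)MR² = (1/4)(0.9)(0.29)² = 0.018922 kg m^2; centre at d = 0.38 m, so I = I_cm + Md² gives I = 0.018922 + (0.9)(0.38)² = 0.14888 kg m^2.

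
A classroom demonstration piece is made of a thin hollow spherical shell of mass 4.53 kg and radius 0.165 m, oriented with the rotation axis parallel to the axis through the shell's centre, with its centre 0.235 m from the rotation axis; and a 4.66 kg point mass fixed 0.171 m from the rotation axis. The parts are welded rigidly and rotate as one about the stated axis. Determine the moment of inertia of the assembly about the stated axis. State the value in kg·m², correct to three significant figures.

0.469

Spherical shell: I_cm = (2/3)MR² = (2/3)(4.53)(0.165)² = 0.08222 kg·m²; centre at d = 0.235 m, so the parallel axis theorem gives I = 0.08222 + (4.53)(0.235)² = 0.33239 kg·m².
Point mass: I_cm = 0; centre at d = 0.171 m, so the parallel axis theorem gives I = 0 + (4.66)(0.171)² = 0.13626 kg·m².
Total I = 0.33239 + 0.13626 = 0.46865 kg·m².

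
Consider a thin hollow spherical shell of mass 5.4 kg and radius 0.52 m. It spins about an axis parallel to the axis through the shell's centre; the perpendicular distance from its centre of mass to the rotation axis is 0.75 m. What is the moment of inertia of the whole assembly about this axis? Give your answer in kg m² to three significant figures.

4.01

I_cm = (2/3)MR² = (2/3)(5.4)(0.52)² = 0.97344 kg m²; centre at d = 0.75 m, so the parallel axis theorem gives I = 0.97344 + (5.4)(0.75)² = 4.0109 kg m².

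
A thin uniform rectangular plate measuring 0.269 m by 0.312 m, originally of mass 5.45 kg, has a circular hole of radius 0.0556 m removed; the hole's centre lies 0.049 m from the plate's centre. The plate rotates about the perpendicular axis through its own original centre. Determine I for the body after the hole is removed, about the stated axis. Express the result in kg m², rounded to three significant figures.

Unpierced body about its centre: I₀ = (1/12)M(a²+b²) = (1/12)(5.45)[(0.269)² + (0.312)²] = 0.077074 kg m².
The removed disk has mass m = M·πr²/(ab) = (5.45)·π(0.0556)²/(0.269·0.312) = 0.63065 kg (same uniform areal density).
Its moment of inertia about the rotation axis (parallel-axis theorem): I_hole = (1/2)mr² + md² = (1/2)(0.63065)(0.0556)² + (0.63065)(0.049)² = 0.002489 kg m².
Treating the hole as negative mass, I = I₀ − I_hole = 0.077074 − 0.002489 = 0.074585 kg m².

0.0746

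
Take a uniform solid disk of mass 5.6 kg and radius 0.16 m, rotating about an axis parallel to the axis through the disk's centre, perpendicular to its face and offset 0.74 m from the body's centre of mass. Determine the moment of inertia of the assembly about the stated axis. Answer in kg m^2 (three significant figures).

I_cm = (1/2)MR² = (1/2)(5.6)(0.16)² = 0.07168 kg m^2; centre at d = 0.74 m, so I = I_cm + Md² gives I = 0.07168 + (5.6)(0.74)² = 3.1382 kg m^2.

3.14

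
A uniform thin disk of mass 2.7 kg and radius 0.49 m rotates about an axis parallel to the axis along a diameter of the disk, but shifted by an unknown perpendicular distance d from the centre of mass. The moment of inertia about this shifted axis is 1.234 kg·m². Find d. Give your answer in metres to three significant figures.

About the centre-of-mass axis, I_cm = (1/4)MR² = (1/4)(2.7)(0.49)² = 0.16207 kg·m².
Parallel axis theorem: I = I_cm + Md², so Md² = 1.234 − 0.16207 = 1.0719 kg·m².
d = √(1.0719 / 2.7) = 0.63009 m.

0.630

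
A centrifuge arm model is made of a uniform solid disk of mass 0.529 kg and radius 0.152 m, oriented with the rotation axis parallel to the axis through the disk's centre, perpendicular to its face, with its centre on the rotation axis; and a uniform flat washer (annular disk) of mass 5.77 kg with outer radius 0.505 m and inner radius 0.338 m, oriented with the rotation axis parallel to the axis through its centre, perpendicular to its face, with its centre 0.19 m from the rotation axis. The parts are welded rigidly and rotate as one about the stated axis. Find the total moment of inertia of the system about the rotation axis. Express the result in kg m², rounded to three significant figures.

Solid disk: I_cm = (1/2)MR² = (1/2)(0.529)(0.152)² = 0.006111 kg m²; axis through the centre, so I = 0.006111 kg m².
Annular disk: I_cm = (1/2)M(R²+r²) = (1/2)(5.77)[(0.505)² + (0.338)²] = 1.0653 kg m²; centre at d = 0.19 m, so I = I_cm + Md² gives I = 1.0653 + (5.77)(0.19)² = 1.2736 kg m².
Total I = 0.006111 + 1.2736 = 1.2797 kg m².

1.28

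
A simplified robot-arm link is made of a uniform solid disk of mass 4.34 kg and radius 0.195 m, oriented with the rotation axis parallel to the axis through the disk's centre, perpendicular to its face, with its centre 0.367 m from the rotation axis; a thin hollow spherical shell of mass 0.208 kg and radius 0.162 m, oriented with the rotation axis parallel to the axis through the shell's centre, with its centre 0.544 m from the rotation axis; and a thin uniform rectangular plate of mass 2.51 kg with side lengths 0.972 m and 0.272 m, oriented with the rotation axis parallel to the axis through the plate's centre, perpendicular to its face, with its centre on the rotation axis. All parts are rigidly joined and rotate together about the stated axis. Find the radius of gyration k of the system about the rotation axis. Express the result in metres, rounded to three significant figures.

0.366

Solid disk: I_cm = (1/2)MR² = (1/2)(4.34)(0.195)² = 0.082514 kg m²; centre at d = 0.367 m, so the parallel axis theorem gives I = 0.082514 + (4.34)(0.367)² = 0.66706 kg m².
Spherical shell: I_cm = (2/3)MR² = (2/3)(0.208)(0.162)² = 0.0036392 kg m²; centre at d = 0.544 m, so the parallel axis theorem gives I = 0.0036392 + (0.208)(0.544)² = 0.065194 kg m².
Rectangular plate: I_cm = (1/12)M(a²+b²) = (1/12)(2.51)[(0.972)² + (0.272)²] = 0.21309 kg m²; axis through the centre, so I = 0.21309 kg m².
Total I = 0.94535 kg m²; total mass M = 7.058 kg.
k = √(I/M) = √(0.94535/7.058) = 0.36598 m.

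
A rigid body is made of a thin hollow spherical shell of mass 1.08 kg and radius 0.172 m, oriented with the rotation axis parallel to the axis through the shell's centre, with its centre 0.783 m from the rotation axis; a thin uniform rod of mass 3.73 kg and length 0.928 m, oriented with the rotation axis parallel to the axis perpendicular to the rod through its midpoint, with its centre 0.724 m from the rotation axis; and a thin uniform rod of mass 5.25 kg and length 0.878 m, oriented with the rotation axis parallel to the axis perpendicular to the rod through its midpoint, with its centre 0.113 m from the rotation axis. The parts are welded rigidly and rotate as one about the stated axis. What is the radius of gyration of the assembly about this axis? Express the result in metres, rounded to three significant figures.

0.574

Spherical shell: I_cm = (2/3)MR² = (2/3)(1.08)(0.172)² = 0.0213 kg m²; centre at d = 0.783 m, so the parallel axis theorem gives I = 0.0213 + (1.08)(0.783)² = 0.68344 kg m².
Thin rod: I_cm = (1/12)ML² = (1/12)(3.73)(0.928)² = 0.26768 kg m²; centre at d = 0.724 m, so the parallel axis theorem gives I = 0.26768 + (3.73)(0.724)² = 2.2229 kg m².
Thin rod: I_cm = (1/12)ML² = (1/12)(5.25)(0.878)² = 0.33726 kg m²; centre at d = 0.113 m, so the parallel axis theorem gives I = 0.33726 + (5.25)(0.113)² = 0.4043 kg m².
Total I = 3.3106 kg m²; total mass M = 10.06 kg.
k = √(I/M) = √(3.3106/10.06) = 0.57366 m.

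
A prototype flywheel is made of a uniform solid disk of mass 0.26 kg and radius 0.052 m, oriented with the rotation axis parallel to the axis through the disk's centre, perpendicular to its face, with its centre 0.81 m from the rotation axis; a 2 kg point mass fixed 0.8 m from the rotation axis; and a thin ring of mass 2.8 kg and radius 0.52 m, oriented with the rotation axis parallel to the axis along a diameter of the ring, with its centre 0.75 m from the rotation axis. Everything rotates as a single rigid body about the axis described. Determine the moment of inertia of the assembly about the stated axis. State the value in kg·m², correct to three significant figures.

Solid disk: I_cm = (1/2)MR² = (1/2)(0.26)(0.052)² = 0.00035152 kg·m²; centre at d = 0.81 m, so I = I_cm + Md² gives I = 0.00035152 + (0.26)(0.81)² = 0.17094 kg·m².
Point mass: I_cm = 0; centre at d = 0.8 m, so I = I_cm + Md² gives I = 0 + (2)(0.8)² = 1.28 kg·m².
Thin ring: I_cm = (1/2)MR² = (1/2)(2.8)(0.52)² = 0.37856 kg·m²; centre at d = 0.75 m, so I = I_cm + Md² gives I = 0.37856 + (2.8)(0.75)² = 1.9536 kg·m².
Total I = 0.17094 + 1.28 + 1.9536 = 3.4045 kg·m².

3.40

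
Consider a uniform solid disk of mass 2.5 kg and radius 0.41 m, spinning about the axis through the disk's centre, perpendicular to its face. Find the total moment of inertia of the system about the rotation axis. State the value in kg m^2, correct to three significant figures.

0.210

I_cm = (1/2)MR² = (1/2)(2.5)(0.41)² = 0.21012 kg m^2; axis through the centre, so I = 0.21012 kg m^2.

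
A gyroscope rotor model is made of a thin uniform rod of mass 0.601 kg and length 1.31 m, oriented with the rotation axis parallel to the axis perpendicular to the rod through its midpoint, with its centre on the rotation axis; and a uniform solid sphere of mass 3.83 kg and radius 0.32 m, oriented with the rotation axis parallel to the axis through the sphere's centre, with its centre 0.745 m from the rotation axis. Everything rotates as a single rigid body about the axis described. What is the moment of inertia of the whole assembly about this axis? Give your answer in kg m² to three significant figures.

2.37

Thin rod: I_cm = (1/12)ML² = (1/12)(0.601)(1.31)² = 0.085948 kg m²; axis through the centre, so I = 0.085948 kg m².
Solid sphere: I_cm = (2/5)MR² = (2/5)(3.83)(0.32)² = 0.15688 kg m²; centre at d = 0.745 m, so the parallel axis theorem gives I = 0.15688 + (3.83)(0.745)² = 2.2826 kg m².
Total I = 0.085948 + 2.2826 = 2.3686 kg m².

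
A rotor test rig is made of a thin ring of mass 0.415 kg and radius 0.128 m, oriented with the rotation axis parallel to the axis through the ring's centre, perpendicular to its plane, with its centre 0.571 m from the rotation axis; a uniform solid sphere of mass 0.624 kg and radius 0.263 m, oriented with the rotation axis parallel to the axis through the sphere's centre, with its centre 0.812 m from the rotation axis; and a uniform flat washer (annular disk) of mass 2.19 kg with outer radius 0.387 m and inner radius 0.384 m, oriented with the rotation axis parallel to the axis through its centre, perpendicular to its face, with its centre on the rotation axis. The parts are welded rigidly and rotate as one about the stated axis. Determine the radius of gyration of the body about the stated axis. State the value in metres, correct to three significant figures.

0.527

Thin ring: I_cm = MR² = (0.415)(0.128)² = 0.0067994 kg m^2; centre at d = 0.571 m, so the parallel axis theorem gives I = 0.0067994 + (0.415)(0.571)² = 0.14211 kg m^2.
Solid sphere: I_cm = (2/5)MR² = (2/5)(0.624)(0.263)² = 0.017265 kg m^2; centre at d = 0.812 m, so the parallel axis theorem gives I = 0.017265 + (0.624)(0.812)² = 0.4287 kg m^2.
Annular disk: I_cm = (1/2)M(R²+r²) = (1/2)(2.19)[(0.387)² + (0.384)²] = 0.32546 kg m^2; axis through the centre, so I = 0.32546 kg m^2.
Total I = 0.89626 kg m^2; total mass M = 3.229 kg.
k = √(I/M) = √(0.89626/3.229) = 0.52685 m.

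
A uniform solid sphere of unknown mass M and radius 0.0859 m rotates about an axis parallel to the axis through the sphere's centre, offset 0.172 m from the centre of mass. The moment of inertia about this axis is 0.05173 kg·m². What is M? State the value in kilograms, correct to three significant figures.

1.59

I = I_cm + Md² = (2/5)MR² + Md² = M·[0.4·(0.0859)² + (0.172)²] = M·0.032536.
So M = 0.05173 / 0.032536 = 1.59 kg.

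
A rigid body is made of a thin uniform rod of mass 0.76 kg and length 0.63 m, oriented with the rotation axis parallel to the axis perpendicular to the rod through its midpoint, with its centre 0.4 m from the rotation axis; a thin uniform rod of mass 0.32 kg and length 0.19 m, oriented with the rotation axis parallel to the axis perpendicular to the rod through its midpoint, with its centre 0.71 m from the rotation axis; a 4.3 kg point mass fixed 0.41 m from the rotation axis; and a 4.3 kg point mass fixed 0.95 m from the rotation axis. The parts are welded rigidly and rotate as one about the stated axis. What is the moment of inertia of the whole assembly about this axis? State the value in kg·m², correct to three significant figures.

Thin rod: I_cm = (1/12)ML² = (1/12)(0.76)(0.63)² = 0.025137 kg·m²; centre at d = 0.4 m, so I = I_cm + Md² gives I = 0.025137 + (0.76)(0.4)² = 0.14674 kg·m².
Thin rod: I_cm = (1/12)ML² = (1/12)(0.32)(0.19)² = 0.00096267 kg·m²; centre at d = 0.71 m, so I = I_cm + Md² gives I = 0.00096267 + (0.32)(0.71)² = 0.16227 kg·m².
Point mass: I_cm = 0; centre at d = 0.41 m, so I = I_cm + Md² gives I = 0 + (4.3)(0.41)² = 0.72283 kg·m².
Point mass: I_cm = 0; centre at d = 0.95 m, so I = I_cm + Md² gives I = 0 + (4.3)(0.95)² = 3.8807 kg·m².
Total I = 0.14674 + 0.16227 + 0.72283 + 3.8807 = 4.9126 kg·m².

4.91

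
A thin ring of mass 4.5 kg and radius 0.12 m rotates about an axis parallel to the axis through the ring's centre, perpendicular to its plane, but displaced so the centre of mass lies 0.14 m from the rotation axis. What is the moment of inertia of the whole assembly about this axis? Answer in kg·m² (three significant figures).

0.153

I_cm = MR² = (4.5)(0.12)² = 0.0648 kg·m²; centre at d = 0.14 m, so I = I_cm + Md² gives I = 0.0648 + (4.5)(0.14)² = 0.153 kg·m².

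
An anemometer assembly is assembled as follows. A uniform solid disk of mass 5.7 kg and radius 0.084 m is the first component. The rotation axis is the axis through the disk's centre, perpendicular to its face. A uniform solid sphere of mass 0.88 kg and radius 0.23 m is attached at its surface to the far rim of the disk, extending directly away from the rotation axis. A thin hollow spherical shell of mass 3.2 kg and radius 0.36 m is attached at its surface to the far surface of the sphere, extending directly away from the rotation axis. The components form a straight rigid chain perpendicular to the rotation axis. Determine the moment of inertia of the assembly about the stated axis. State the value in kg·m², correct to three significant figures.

Solid disk: I_cm = (1/2)MR² = (1/2)(5.7)(0.084)² = 0.02011 kg·m²; axis through the centre, so I = 0.02011 kg·m².
Solid sphere: I_cm = (2/5)MR² = (2/5)(0.88)(0.23)² = 0.018621 kg·m²; centre at d = 0.084 + 0.23 = 0.314 m, so I = I_cm + Md² gives I = 0.018621 + (0.88)(0.314)² = 0.10539 kg·m².
Spherical shell: I_cm = (2/3)MR² = (2/3)(3.2)(0.36)² = 0.27648 kg·m²; centre at d = 0.084 + 0.23 + 0.23 + 0.36 = 0.904 m, so I = I_cm + Md² gives I = 0.27648 + (3.2)(0.904)² = 2.8916 kg·m².
Total I = 0.02011 + 0.10539 + 2.8916 = 3.0171 kg·m².

3.02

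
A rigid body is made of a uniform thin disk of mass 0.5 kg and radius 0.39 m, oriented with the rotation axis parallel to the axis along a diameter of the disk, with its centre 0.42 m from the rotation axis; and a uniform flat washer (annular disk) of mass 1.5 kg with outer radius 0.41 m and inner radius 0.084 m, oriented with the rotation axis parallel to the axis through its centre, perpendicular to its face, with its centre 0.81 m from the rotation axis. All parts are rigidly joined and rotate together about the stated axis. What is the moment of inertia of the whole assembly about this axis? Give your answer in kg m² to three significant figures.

Thin disk: I_cm = (1/4)MR² = (1/4)(0.5)(0.39)² = 0.019013 kg m²; centre at d = 0.42 m, so I = I_cm + Md² gives I = 0.019013 + (0.5)(0.42)² = 0.10721 kg m².
Annular disk: I_cm = (1/2)M(R²+r²) = (1/2)(1.5)[(0.41)² + (0.084)²] = 0.13137 kg m²; centre at d = 0.81 m, so I = I_cm + Md² gives I = 0.13137 + (1.5)(0.81)² = 1.1155 kg m².
Total I = 0.10721 + 1.1155 = 1.2227 kg m².

1.22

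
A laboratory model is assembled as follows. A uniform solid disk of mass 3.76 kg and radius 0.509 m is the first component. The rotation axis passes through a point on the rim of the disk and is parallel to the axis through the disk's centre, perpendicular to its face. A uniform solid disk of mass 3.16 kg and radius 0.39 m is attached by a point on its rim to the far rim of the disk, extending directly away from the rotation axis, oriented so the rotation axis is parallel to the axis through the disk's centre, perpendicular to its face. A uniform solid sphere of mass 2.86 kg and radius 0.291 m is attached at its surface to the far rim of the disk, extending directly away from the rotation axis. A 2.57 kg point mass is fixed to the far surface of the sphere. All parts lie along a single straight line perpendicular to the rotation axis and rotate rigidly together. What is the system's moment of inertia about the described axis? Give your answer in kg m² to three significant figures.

35.1

Solid disk: I_cm = (1/2)MR² = (1/2)(3.76)(0.509)² = 0.48707 kg m²; centre at d = 0.509 m, so I = I_cm + Md² gives I = 0.48707 + (3.76)(0.509)² = 1.4612 kg m².
Solid disk: I_cm = (1/2)MR² = (1/2)(3.16)(0.39)² = 0.24032 kg m²; centre at d = 0.509 + 0.509 + 0.39 = 1.408 m, so I = I_cm + Md² gives I = 0.24032 + (3.16)(1.408)² = 6.5049 kg m².
Solid sphere: I_cm = (2/5)MR² = (2/5)(2.86)(0.291)² = 0.096875 kg m²; centre at d = 0.509 + 0.509 + 0.39 + 0.39 + 0.291 = 2.089 m, so I = I_cm + Md² gives I = 0.096875 + (2.86)(2.089)² = 12.578 kg m².
Point mass: I_cm = 0; centre at d = 0.509 + 0.509 + 0.39 + 0.39 + 0.291 + 0.291 = 2.38 m, so I = I_cm + Md² gives I = 0 + (2.57)(2.38)² = 14.558 kg m².
Total I = 1.4612 + 6.5049 + 12.578 + 14.558 = 35.101 kg m².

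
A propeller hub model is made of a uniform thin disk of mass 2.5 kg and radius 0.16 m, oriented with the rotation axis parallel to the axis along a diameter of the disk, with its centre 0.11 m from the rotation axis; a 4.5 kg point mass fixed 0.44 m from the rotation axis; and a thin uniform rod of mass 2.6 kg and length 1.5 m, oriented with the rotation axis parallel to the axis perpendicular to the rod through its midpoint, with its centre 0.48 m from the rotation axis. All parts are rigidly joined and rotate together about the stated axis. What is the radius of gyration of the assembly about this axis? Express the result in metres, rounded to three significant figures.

0.457

Thin disk: I_cm = (1/4)MR² = (1/4)(2.5)(0.16)² = 0.016 kg m^2; centre at d = 0.11 m, so the parallel axis theorem gives I = 0.016 + (2.5)(0.11)² = 0.04625 kg m^2.
Point mass: I_cm = 0; centre at d = 0.44 m, so the parallel axis theorem gives I = 0 + (4.5)(0.44)² = 0.8712 kg m^2.
Thin rod: I_cm = (1/12)ML² = (1/12)(2.6)(1.5)² = 0.4875 kg m^2; centre at d = 0.48 m, so the parallel axis theorem gives I = 0.4875 + (2.6)(0.48)² = 1.0865 kg m^2.
Total I = 2.004 kg m^2; total mass M = 9.6 kg.
k = √(I/M) = √(2.004/9.6) = 0.45689 m.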